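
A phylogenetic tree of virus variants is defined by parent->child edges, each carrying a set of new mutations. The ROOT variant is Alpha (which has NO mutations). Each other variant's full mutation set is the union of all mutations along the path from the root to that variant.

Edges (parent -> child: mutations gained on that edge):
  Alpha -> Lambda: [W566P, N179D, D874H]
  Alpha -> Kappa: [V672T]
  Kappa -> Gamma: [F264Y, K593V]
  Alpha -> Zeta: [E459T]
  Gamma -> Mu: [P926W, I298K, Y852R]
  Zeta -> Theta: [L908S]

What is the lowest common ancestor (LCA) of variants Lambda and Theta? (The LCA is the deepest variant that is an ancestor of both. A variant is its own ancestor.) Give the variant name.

Answer: Alpha

Derivation:
Path from root to Lambda: Alpha -> Lambda
  ancestors of Lambda: {Alpha, Lambda}
Path from root to Theta: Alpha -> Zeta -> Theta
  ancestors of Theta: {Alpha, Zeta, Theta}
Common ancestors: {Alpha}
Walk up from Theta: Theta (not in ancestors of Lambda), Zeta (not in ancestors of Lambda), Alpha (in ancestors of Lambda)
Deepest common ancestor (LCA) = Alpha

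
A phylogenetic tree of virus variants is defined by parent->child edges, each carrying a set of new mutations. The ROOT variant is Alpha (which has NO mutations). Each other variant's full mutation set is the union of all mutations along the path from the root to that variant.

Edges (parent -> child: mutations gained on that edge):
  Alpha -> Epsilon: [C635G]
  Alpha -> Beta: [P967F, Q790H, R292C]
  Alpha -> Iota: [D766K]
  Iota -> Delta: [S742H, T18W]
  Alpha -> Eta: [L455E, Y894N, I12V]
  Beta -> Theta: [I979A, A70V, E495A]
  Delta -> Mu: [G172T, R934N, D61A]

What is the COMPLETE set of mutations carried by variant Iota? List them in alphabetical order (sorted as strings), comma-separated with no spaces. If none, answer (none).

Answer: D766K

Derivation:
At Alpha: gained [] -> total []
At Iota: gained ['D766K'] -> total ['D766K']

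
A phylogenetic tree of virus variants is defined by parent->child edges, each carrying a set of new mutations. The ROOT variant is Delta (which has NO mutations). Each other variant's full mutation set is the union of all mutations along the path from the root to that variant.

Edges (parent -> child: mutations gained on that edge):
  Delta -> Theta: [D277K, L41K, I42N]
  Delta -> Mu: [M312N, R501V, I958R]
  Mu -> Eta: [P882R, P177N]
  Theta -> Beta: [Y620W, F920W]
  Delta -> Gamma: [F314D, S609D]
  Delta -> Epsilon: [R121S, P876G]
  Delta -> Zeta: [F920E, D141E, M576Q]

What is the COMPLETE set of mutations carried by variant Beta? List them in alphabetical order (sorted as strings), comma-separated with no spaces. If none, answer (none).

Answer: D277K,F920W,I42N,L41K,Y620W

Derivation:
At Delta: gained [] -> total []
At Theta: gained ['D277K', 'L41K', 'I42N'] -> total ['D277K', 'I42N', 'L41K']
At Beta: gained ['Y620W', 'F920W'] -> total ['D277K', 'F920W', 'I42N', 'L41K', 'Y620W']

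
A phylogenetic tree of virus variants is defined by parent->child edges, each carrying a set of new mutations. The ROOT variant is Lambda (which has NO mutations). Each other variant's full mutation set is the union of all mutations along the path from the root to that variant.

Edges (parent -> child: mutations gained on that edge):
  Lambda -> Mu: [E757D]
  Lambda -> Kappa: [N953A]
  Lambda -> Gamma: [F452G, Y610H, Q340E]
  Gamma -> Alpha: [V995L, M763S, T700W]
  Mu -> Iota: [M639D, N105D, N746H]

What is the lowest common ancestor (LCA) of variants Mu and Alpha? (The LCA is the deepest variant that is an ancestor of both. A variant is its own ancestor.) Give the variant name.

Path from root to Mu: Lambda -> Mu
  ancestors of Mu: {Lambda, Mu}
Path from root to Alpha: Lambda -> Gamma -> Alpha
  ancestors of Alpha: {Lambda, Gamma, Alpha}
Common ancestors: {Lambda}
Walk up from Alpha: Alpha (not in ancestors of Mu), Gamma (not in ancestors of Mu), Lambda (in ancestors of Mu)
Deepest common ancestor (LCA) = Lambda

Answer: Lambda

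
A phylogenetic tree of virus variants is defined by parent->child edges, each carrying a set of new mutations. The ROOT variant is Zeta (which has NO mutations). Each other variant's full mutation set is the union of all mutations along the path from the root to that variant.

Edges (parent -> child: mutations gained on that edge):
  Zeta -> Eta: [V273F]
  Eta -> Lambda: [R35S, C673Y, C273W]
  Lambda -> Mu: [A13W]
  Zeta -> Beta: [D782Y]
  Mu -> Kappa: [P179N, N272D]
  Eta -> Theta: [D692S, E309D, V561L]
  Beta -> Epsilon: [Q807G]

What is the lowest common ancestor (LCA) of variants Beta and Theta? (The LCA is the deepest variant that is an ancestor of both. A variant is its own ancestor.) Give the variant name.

Path from root to Beta: Zeta -> Beta
  ancestors of Beta: {Zeta, Beta}
Path from root to Theta: Zeta -> Eta -> Theta
  ancestors of Theta: {Zeta, Eta, Theta}
Common ancestors: {Zeta}
Walk up from Theta: Theta (not in ancestors of Beta), Eta (not in ancestors of Beta), Zeta (in ancestors of Beta)
Deepest common ancestor (LCA) = Zeta

Answer: Zeta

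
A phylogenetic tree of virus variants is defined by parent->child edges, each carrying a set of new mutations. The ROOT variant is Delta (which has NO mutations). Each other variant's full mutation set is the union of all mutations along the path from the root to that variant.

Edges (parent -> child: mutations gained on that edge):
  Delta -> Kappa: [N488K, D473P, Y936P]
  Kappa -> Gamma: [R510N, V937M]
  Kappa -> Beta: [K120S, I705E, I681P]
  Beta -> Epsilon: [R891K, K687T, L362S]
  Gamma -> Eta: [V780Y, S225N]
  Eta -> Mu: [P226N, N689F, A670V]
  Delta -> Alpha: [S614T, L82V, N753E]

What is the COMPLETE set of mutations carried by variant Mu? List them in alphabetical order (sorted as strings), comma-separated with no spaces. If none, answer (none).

Answer: A670V,D473P,N488K,N689F,P226N,R510N,S225N,V780Y,V937M,Y936P

Derivation:
At Delta: gained [] -> total []
At Kappa: gained ['N488K', 'D473P', 'Y936P'] -> total ['D473P', 'N488K', 'Y936P']
At Gamma: gained ['R510N', 'V937M'] -> total ['D473P', 'N488K', 'R510N', 'V937M', 'Y936P']
At Eta: gained ['V780Y', 'S225N'] -> total ['D473P', 'N488K', 'R510N', 'S225N', 'V780Y', 'V937M', 'Y936P']
At Mu: gained ['P226N', 'N689F', 'A670V'] -> total ['A670V', 'D473P', 'N488K', 'N689F', 'P226N', 'R510N', 'S225N', 'V780Y', 'V937M', 'Y936P']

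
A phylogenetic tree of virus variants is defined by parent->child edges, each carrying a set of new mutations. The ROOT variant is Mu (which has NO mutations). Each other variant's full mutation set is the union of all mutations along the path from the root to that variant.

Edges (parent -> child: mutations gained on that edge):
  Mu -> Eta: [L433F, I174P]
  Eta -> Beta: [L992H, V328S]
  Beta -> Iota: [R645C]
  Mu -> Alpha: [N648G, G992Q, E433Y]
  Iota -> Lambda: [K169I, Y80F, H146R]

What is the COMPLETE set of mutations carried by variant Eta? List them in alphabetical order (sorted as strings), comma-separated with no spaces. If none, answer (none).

Answer: I174P,L433F

Derivation:
At Mu: gained [] -> total []
At Eta: gained ['L433F', 'I174P'] -> total ['I174P', 'L433F']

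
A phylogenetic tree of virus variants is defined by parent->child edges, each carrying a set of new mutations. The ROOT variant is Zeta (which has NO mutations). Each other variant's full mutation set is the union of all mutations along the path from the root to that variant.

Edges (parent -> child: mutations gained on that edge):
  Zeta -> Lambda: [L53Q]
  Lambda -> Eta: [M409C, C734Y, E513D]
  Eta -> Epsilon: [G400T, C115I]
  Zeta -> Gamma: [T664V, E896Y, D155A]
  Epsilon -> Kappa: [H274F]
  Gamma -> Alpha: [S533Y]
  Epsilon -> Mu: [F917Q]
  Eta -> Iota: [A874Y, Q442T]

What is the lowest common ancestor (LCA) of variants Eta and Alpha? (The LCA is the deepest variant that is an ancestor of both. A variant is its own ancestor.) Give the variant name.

Answer: Zeta

Derivation:
Path from root to Eta: Zeta -> Lambda -> Eta
  ancestors of Eta: {Zeta, Lambda, Eta}
Path from root to Alpha: Zeta -> Gamma -> Alpha
  ancestors of Alpha: {Zeta, Gamma, Alpha}
Common ancestors: {Zeta}
Walk up from Alpha: Alpha (not in ancestors of Eta), Gamma (not in ancestors of Eta), Zeta (in ancestors of Eta)
Deepest common ancestor (LCA) = Zeta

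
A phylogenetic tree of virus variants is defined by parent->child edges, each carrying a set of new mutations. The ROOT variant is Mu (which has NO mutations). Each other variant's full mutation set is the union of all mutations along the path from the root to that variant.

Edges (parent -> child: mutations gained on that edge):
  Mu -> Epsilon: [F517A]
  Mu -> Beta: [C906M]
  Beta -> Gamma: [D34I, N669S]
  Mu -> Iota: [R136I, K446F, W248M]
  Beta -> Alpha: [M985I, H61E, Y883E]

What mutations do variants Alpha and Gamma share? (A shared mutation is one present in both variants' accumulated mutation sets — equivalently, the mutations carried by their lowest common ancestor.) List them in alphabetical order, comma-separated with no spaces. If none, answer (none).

Accumulating mutations along path to Alpha:
  At Mu: gained [] -> total []
  At Beta: gained ['C906M'] -> total ['C906M']
  At Alpha: gained ['M985I', 'H61E', 'Y883E'] -> total ['C906M', 'H61E', 'M985I', 'Y883E']
Mutations(Alpha) = ['C906M', 'H61E', 'M985I', 'Y883E']
Accumulating mutations along path to Gamma:
  At Mu: gained [] -> total []
  At Beta: gained ['C906M'] -> total ['C906M']
  At Gamma: gained ['D34I', 'N669S'] -> total ['C906M', 'D34I', 'N669S']
Mutations(Gamma) = ['C906M', 'D34I', 'N669S']
Intersection: ['C906M', 'H61E', 'M985I', 'Y883E'] ∩ ['C906M', 'D34I', 'N669S'] = ['C906M']

Answer: C906M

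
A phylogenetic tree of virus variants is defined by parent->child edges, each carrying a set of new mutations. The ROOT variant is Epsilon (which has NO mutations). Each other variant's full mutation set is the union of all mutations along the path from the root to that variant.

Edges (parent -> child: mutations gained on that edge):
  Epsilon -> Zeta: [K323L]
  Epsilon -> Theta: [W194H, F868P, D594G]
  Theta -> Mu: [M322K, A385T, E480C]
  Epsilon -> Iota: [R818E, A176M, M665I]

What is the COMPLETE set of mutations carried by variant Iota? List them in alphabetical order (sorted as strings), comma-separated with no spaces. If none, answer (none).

Answer: A176M,M665I,R818E

Derivation:
At Epsilon: gained [] -> total []
At Iota: gained ['R818E', 'A176M', 'M665I'] -> total ['A176M', 'M665I', 'R818E']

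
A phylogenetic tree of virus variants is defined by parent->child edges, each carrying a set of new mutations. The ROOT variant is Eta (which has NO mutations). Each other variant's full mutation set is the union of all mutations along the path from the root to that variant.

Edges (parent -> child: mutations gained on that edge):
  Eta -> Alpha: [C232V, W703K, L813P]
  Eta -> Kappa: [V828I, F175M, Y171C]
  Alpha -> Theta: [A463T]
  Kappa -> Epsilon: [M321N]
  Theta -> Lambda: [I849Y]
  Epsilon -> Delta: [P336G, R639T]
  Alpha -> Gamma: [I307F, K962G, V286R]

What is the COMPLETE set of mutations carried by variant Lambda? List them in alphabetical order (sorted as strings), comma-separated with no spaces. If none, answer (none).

At Eta: gained [] -> total []
At Alpha: gained ['C232V', 'W703K', 'L813P'] -> total ['C232V', 'L813P', 'W703K']
At Theta: gained ['A463T'] -> total ['A463T', 'C232V', 'L813P', 'W703K']
At Lambda: gained ['I849Y'] -> total ['A463T', 'C232V', 'I849Y', 'L813P', 'W703K']

Answer: A463T,C232V,I849Y,L813P,W703K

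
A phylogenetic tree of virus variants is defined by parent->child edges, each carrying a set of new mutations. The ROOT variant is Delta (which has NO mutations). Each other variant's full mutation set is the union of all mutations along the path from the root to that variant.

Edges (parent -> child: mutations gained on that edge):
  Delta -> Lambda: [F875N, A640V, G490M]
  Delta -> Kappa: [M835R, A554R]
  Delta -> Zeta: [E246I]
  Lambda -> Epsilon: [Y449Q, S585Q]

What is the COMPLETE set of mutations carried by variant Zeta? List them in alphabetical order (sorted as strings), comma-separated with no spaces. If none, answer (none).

Answer: E246I

Derivation:
At Delta: gained [] -> total []
At Zeta: gained ['E246I'] -> total ['E246I']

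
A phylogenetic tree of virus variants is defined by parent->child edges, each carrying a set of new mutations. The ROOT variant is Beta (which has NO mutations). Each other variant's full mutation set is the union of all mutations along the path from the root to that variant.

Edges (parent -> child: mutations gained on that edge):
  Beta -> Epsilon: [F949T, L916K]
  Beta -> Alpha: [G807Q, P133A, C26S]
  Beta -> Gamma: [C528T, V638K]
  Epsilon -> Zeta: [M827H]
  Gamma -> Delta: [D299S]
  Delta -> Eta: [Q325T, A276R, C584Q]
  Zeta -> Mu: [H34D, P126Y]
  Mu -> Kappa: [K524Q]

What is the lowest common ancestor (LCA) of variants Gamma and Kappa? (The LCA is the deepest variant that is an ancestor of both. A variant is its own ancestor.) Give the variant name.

Path from root to Gamma: Beta -> Gamma
  ancestors of Gamma: {Beta, Gamma}
Path from root to Kappa: Beta -> Epsilon -> Zeta -> Mu -> Kappa
  ancestors of Kappa: {Beta, Epsilon, Zeta, Mu, Kappa}
Common ancestors: {Beta}
Walk up from Kappa: Kappa (not in ancestors of Gamma), Mu (not in ancestors of Gamma), Zeta (not in ancestors of Gamma), Epsilon (not in ancestors of Gamma), Beta (in ancestors of Gamma)
Deepest common ancestor (LCA) = Beta

Answer: Beta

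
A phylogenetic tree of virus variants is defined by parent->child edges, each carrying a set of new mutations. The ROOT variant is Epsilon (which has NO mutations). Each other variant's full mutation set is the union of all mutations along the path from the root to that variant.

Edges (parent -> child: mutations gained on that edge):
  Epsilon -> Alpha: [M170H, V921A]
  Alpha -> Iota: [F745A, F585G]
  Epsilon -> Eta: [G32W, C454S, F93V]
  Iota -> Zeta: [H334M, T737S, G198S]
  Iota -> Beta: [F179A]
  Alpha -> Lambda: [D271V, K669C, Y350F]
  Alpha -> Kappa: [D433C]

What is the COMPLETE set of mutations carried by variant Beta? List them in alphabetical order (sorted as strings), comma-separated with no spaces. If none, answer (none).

Answer: F179A,F585G,F745A,M170H,V921A

Derivation:
At Epsilon: gained [] -> total []
At Alpha: gained ['M170H', 'V921A'] -> total ['M170H', 'V921A']
At Iota: gained ['F745A', 'F585G'] -> total ['F585G', 'F745A', 'M170H', 'V921A']
At Beta: gained ['F179A'] -> total ['F179A', 'F585G', 'F745A', 'M170H', 'V921A']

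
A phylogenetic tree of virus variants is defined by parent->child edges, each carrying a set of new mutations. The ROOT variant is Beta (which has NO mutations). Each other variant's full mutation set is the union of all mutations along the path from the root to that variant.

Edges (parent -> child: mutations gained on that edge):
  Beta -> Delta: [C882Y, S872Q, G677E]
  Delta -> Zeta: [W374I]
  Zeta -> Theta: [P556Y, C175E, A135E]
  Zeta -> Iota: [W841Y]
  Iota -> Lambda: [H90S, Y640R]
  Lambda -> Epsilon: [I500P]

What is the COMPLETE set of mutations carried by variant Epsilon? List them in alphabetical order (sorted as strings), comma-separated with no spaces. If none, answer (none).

Answer: C882Y,G677E,H90S,I500P,S872Q,W374I,W841Y,Y640R

Derivation:
At Beta: gained [] -> total []
At Delta: gained ['C882Y', 'S872Q', 'G677E'] -> total ['C882Y', 'G677E', 'S872Q']
At Zeta: gained ['W374I'] -> total ['C882Y', 'G677E', 'S872Q', 'W374I']
At Iota: gained ['W841Y'] -> total ['C882Y', 'G677E', 'S872Q', 'W374I', 'W841Y']
At Lambda: gained ['H90S', 'Y640R'] -> total ['C882Y', 'G677E', 'H90S', 'S872Q', 'W374I', 'W841Y', 'Y640R']
At Epsilon: gained ['I500P'] -> total ['C882Y', 'G677E', 'H90S', 'I500P', 'S872Q', 'W374I', 'W841Y', 'Y640R']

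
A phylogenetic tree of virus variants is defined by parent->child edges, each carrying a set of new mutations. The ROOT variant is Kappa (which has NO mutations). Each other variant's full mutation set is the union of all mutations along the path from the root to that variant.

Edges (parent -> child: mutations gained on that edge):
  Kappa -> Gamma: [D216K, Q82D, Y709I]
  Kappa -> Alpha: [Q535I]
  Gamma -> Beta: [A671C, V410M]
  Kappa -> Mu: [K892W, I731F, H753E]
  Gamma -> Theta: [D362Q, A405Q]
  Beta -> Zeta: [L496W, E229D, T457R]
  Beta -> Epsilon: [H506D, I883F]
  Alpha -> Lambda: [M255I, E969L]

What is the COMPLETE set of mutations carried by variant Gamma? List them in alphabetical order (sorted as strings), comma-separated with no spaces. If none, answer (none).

At Kappa: gained [] -> total []
At Gamma: gained ['D216K', 'Q82D', 'Y709I'] -> total ['D216K', 'Q82D', 'Y709I']

Answer: D216K,Q82D,Y709I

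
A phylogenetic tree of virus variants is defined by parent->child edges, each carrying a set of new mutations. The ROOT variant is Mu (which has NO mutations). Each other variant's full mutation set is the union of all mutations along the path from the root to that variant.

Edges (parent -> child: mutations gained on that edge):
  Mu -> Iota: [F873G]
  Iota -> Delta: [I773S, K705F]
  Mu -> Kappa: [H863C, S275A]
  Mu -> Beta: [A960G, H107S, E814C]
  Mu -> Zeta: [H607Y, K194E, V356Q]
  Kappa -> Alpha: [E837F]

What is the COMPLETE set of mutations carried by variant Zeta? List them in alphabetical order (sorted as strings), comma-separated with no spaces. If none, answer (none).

At Mu: gained [] -> total []
At Zeta: gained ['H607Y', 'K194E', 'V356Q'] -> total ['H607Y', 'K194E', 'V356Q']

Answer: H607Y,K194E,V356Q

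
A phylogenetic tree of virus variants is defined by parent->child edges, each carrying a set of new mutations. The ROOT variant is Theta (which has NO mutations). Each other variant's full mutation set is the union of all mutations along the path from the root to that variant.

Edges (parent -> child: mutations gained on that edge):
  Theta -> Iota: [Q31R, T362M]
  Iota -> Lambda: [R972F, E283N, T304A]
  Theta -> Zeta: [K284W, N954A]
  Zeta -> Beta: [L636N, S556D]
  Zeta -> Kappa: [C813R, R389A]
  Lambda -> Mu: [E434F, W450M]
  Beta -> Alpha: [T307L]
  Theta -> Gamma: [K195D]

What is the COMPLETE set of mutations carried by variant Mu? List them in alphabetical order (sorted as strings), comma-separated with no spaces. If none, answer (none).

At Theta: gained [] -> total []
At Iota: gained ['Q31R', 'T362M'] -> total ['Q31R', 'T362M']
At Lambda: gained ['R972F', 'E283N', 'T304A'] -> total ['E283N', 'Q31R', 'R972F', 'T304A', 'T362M']
At Mu: gained ['E434F', 'W450M'] -> total ['E283N', 'E434F', 'Q31R', 'R972F', 'T304A', 'T362M', 'W450M']

Answer: E283N,E434F,Q31R,R972F,T304A,T362M,W450M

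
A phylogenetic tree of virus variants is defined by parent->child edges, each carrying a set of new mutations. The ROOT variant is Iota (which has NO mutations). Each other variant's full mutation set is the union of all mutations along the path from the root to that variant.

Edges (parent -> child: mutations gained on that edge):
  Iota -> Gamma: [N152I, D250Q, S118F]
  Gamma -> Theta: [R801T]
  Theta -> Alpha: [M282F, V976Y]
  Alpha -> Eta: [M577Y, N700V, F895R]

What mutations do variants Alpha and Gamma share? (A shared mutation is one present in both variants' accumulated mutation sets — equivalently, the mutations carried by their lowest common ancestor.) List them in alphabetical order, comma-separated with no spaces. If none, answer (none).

Accumulating mutations along path to Alpha:
  At Iota: gained [] -> total []
  At Gamma: gained ['N152I', 'D250Q', 'S118F'] -> total ['D250Q', 'N152I', 'S118F']
  At Theta: gained ['R801T'] -> total ['D250Q', 'N152I', 'R801T', 'S118F']
  At Alpha: gained ['M282F', 'V976Y'] -> total ['D250Q', 'M282F', 'N152I', 'R801T', 'S118F', 'V976Y']
Mutations(Alpha) = ['D250Q', 'M282F', 'N152I', 'R801T', 'S118F', 'V976Y']
Accumulating mutations along path to Gamma:
  At Iota: gained [] -> total []
  At Gamma: gained ['N152I', 'D250Q', 'S118F'] -> total ['D250Q', 'N152I', 'S118F']
Mutations(Gamma) = ['D250Q', 'N152I', 'S118F']
Intersection: ['D250Q', 'M282F', 'N152I', 'R801T', 'S118F', 'V976Y'] ∩ ['D250Q', 'N152I', 'S118F'] = ['D250Q', 'N152I', 'S118F']

Answer: D250Q,N152I,S118F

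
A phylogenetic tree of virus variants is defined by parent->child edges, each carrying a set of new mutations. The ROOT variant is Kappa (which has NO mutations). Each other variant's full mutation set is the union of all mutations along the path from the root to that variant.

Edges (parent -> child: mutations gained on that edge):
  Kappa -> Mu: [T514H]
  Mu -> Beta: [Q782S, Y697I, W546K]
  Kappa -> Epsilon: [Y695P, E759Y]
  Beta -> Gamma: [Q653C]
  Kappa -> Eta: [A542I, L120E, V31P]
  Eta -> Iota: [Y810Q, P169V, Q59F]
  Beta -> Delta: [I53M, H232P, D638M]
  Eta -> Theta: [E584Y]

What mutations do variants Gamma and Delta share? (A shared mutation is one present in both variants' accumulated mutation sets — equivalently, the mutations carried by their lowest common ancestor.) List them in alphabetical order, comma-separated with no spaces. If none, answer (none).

Answer: Q782S,T514H,W546K,Y697I

Derivation:
Accumulating mutations along path to Gamma:
  At Kappa: gained [] -> total []
  At Mu: gained ['T514H'] -> total ['T514H']
  At Beta: gained ['Q782S', 'Y697I', 'W546K'] -> total ['Q782S', 'T514H', 'W546K', 'Y697I']
  At Gamma: gained ['Q653C'] -> total ['Q653C', 'Q782S', 'T514H', 'W546K', 'Y697I']
Mutations(Gamma) = ['Q653C', 'Q782S', 'T514H', 'W546K', 'Y697I']
Accumulating mutations along path to Delta:
  At Kappa: gained [] -> total []
  At Mu: gained ['T514H'] -> total ['T514H']
  At Beta: gained ['Q782S', 'Y697I', 'W546K'] -> total ['Q782S', 'T514H', 'W546K', 'Y697I']
  At Delta: gained ['I53M', 'H232P', 'D638M'] -> total ['D638M', 'H232P', 'I53M', 'Q782S', 'T514H', 'W546K', 'Y697I']
Mutations(Delta) = ['D638M', 'H232P', 'I53M', 'Q782S', 'T514H', 'W546K', 'Y697I']
Intersection: ['Q653C', 'Q782S', 'T514H', 'W546K', 'Y697I'] ∩ ['D638M', 'H232P', 'I53M', 'Q782S', 'T514H', 'W546K', 'Y697I'] = ['Q782S', 'T514H', 'W546K', 'Y697I']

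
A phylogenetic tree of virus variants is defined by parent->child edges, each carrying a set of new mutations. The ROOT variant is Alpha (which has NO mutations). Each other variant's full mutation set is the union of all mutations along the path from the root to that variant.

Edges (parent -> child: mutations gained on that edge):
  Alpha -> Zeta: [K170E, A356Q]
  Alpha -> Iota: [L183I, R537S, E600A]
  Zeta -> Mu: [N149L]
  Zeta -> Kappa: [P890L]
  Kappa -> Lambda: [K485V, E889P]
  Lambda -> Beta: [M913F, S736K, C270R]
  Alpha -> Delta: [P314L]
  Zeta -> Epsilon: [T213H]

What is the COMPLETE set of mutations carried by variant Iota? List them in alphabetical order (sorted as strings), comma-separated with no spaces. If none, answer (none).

Answer: E600A,L183I,R537S

Derivation:
At Alpha: gained [] -> total []
At Iota: gained ['L183I', 'R537S', 'E600A'] -> total ['E600A', 'L183I', 'R537S']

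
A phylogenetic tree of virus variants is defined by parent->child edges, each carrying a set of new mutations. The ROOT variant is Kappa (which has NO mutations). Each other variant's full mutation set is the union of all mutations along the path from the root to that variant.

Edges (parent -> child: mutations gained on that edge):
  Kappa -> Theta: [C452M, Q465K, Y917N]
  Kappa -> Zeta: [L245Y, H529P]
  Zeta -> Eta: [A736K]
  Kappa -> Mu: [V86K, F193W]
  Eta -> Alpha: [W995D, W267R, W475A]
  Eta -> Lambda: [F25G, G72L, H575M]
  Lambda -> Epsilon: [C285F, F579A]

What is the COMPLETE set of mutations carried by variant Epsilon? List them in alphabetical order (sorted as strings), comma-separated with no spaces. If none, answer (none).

At Kappa: gained [] -> total []
At Zeta: gained ['L245Y', 'H529P'] -> total ['H529P', 'L245Y']
At Eta: gained ['A736K'] -> total ['A736K', 'H529P', 'L245Y']
At Lambda: gained ['F25G', 'G72L', 'H575M'] -> total ['A736K', 'F25G', 'G72L', 'H529P', 'H575M', 'L245Y']
At Epsilon: gained ['C285F', 'F579A'] -> total ['A736K', 'C285F', 'F25G', 'F579A', 'G72L', 'H529P', 'H575M', 'L245Y']

Answer: A736K,C285F,F25G,F579A,G72L,H529P,H575M,L245Y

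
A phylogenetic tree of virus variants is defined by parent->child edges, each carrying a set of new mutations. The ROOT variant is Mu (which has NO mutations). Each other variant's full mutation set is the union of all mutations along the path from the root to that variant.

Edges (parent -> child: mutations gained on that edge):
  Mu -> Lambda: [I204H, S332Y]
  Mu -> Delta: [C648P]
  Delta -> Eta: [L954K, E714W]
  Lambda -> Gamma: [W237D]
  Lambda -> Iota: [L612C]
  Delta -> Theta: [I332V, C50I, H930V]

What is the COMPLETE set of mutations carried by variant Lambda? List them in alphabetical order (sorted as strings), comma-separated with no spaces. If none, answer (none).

Answer: I204H,S332Y

Derivation:
At Mu: gained [] -> total []
At Lambda: gained ['I204H', 'S332Y'] -> total ['I204H', 'S332Y']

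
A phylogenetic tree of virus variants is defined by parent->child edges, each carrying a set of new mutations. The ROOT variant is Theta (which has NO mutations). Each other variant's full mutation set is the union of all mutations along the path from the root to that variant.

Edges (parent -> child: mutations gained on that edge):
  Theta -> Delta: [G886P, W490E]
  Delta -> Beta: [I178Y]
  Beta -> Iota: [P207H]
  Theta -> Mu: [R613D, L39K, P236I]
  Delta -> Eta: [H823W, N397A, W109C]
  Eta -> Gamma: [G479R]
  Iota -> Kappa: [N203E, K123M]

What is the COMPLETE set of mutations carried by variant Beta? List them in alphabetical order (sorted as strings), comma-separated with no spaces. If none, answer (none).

At Theta: gained [] -> total []
At Delta: gained ['G886P', 'W490E'] -> total ['G886P', 'W490E']
At Beta: gained ['I178Y'] -> total ['G886P', 'I178Y', 'W490E']

Answer: G886P,I178Y,W490E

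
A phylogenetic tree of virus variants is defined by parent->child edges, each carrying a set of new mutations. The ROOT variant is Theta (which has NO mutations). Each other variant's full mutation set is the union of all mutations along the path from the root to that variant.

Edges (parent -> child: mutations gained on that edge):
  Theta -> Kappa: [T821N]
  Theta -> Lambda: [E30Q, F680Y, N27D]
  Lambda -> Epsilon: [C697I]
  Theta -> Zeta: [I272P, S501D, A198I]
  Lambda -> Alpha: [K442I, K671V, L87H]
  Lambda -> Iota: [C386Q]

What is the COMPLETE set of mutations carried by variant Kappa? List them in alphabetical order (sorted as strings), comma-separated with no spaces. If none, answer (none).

Answer: T821N

Derivation:
At Theta: gained [] -> total []
At Kappa: gained ['T821N'] -> total ['T821N']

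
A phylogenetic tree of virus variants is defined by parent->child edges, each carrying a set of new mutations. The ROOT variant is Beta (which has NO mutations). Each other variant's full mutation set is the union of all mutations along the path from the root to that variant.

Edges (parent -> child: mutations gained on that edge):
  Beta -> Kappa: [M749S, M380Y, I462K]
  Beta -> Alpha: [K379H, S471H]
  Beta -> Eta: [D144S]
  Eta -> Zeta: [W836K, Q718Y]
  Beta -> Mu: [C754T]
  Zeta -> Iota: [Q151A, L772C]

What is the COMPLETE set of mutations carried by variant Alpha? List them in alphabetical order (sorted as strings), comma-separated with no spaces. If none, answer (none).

Answer: K379H,S471H

Derivation:
At Beta: gained [] -> total []
At Alpha: gained ['K379H', 'S471H'] -> total ['K379H', 'S471H']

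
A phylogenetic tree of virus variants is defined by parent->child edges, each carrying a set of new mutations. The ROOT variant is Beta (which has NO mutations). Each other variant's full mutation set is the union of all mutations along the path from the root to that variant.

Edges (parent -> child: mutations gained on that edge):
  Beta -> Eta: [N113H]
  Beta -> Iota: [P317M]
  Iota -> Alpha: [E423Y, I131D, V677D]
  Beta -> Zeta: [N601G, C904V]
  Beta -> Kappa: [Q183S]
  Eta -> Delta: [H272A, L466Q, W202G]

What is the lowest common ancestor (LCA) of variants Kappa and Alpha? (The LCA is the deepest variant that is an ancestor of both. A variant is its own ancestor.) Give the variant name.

Path from root to Kappa: Beta -> Kappa
  ancestors of Kappa: {Beta, Kappa}
Path from root to Alpha: Beta -> Iota -> Alpha
  ancestors of Alpha: {Beta, Iota, Alpha}
Common ancestors: {Beta}
Walk up from Alpha: Alpha (not in ancestors of Kappa), Iota (not in ancestors of Kappa), Beta (in ancestors of Kappa)
Deepest common ancestor (LCA) = Beta

Answer: Beta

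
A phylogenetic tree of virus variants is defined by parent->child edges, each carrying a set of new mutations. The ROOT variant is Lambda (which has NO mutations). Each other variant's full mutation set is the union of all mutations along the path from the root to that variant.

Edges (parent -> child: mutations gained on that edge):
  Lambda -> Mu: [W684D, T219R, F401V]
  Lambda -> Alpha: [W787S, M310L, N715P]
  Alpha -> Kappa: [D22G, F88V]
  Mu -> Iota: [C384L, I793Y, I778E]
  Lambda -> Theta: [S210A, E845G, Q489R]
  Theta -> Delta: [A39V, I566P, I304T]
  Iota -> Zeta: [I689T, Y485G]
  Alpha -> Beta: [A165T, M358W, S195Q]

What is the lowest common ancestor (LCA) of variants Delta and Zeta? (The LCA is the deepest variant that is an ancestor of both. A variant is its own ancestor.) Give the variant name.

Answer: Lambda

Derivation:
Path from root to Delta: Lambda -> Theta -> Delta
  ancestors of Delta: {Lambda, Theta, Delta}
Path from root to Zeta: Lambda -> Mu -> Iota -> Zeta
  ancestors of Zeta: {Lambda, Mu, Iota, Zeta}
Common ancestors: {Lambda}
Walk up from Zeta: Zeta (not in ancestors of Delta), Iota (not in ancestors of Delta), Mu (not in ancestors of Delta), Lambda (in ancestors of Delta)
Deepest common ancestor (LCA) = Lambda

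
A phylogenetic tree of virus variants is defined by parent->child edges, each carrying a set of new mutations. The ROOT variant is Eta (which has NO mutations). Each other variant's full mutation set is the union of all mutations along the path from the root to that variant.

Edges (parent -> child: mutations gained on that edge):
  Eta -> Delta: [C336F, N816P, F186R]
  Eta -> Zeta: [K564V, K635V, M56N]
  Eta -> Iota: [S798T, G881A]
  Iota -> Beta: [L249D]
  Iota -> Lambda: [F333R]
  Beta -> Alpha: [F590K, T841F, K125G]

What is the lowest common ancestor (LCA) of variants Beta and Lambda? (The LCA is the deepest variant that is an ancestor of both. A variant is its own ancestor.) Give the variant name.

Answer: Iota

Derivation:
Path from root to Beta: Eta -> Iota -> Beta
  ancestors of Beta: {Eta, Iota, Beta}
Path from root to Lambda: Eta -> Iota -> Lambda
  ancestors of Lambda: {Eta, Iota, Lambda}
Common ancestors: {Eta, Iota}
Walk up from Lambda: Lambda (not in ancestors of Beta), Iota (in ancestors of Beta), Eta (in ancestors of Beta)
Deepest common ancestor (LCA) = Iota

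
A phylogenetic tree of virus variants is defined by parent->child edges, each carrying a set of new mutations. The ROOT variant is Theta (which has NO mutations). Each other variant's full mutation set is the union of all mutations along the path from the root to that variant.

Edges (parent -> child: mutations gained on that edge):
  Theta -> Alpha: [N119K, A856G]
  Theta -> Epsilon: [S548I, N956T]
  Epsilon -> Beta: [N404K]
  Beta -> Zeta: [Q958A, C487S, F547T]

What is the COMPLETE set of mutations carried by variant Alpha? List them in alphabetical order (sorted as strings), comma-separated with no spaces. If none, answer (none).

Answer: A856G,N119K

Derivation:
At Theta: gained [] -> total []
At Alpha: gained ['N119K', 'A856G'] -> total ['A856G', 'N119K']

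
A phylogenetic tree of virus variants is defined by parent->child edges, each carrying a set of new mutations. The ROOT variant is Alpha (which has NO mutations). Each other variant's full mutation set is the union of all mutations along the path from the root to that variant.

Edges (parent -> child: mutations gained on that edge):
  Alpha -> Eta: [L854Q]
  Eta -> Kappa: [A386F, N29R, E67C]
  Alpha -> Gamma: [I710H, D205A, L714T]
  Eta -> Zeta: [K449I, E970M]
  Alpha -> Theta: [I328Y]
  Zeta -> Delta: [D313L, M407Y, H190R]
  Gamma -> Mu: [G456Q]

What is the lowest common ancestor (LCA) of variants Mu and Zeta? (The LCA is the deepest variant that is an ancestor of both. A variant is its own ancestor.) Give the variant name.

Answer: Alpha

Derivation:
Path from root to Mu: Alpha -> Gamma -> Mu
  ancestors of Mu: {Alpha, Gamma, Mu}
Path from root to Zeta: Alpha -> Eta -> Zeta
  ancestors of Zeta: {Alpha, Eta, Zeta}
Common ancestors: {Alpha}
Walk up from Zeta: Zeta (not in ancestors of Mu), Eta (not in ancestors of Mu), Alpha (in ancestors of Mu)
Deepest common ancestor (LCA) = Alpha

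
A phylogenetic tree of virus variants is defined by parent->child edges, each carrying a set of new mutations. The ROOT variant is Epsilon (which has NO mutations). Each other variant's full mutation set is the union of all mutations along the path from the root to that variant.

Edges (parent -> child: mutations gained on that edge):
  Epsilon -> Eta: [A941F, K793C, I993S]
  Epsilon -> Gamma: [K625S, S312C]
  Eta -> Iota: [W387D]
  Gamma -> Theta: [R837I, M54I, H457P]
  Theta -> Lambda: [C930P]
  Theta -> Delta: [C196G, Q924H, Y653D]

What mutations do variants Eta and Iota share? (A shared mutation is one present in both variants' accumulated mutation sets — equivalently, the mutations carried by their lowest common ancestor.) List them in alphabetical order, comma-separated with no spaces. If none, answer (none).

Answer: A941F,I993S,K793C

Derivation:
Accumulating mutations along path to Eta:
  At Epsilon: gained [] -> total []
  At Eta: gained ['A941F', 'K793C', 'I993S'] -> total ['A941F', 'I993S', 'K793C']
Mutations(Eta) = ['A941F', 'I993S', 'K793C']
Accumulating mutations along path to Iota:
  At Epsilon: gained [] -> total []
  At Eta: gained ['A941F', 'K793C', 'I993S'] -> total ['A941F', 'I993S', 'K793C']
  At Iota: gained ['W387D'] -> total ['A941F', 'I993S', 'K793C', 'W387D']
Mutations(Iota) = ['A941F', 'I993S', 'K793C', 'W387D']
Intersection: ['A941F', 'I993S', 'K793C'] ∩ ['A941F', 'I993S', 'K793C', 'W387D'] = ['A941F', 'I993S', 'K793C']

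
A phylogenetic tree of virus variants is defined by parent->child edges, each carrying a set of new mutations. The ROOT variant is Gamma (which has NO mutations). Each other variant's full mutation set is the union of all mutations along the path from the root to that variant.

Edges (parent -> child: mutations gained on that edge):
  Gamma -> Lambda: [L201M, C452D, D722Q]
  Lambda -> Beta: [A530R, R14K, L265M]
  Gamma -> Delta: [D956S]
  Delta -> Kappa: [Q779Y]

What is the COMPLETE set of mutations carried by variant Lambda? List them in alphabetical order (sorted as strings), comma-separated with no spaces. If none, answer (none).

Answer: C452D,D722Q,L201M

Derivation:
At Gamma: gained [] -> total []
At Lambda: gained ['L201M', 'C452D', 'D722Q'] -> total ['C452D', 'D722Q', 'L201M']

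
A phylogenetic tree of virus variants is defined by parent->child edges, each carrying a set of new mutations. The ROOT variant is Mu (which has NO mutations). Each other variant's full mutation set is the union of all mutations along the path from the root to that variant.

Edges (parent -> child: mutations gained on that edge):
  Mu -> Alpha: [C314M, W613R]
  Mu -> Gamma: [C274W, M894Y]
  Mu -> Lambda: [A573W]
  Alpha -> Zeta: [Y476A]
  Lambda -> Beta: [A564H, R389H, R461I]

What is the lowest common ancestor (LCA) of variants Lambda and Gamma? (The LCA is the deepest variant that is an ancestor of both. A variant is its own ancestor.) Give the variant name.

Answer: Mu

Derivation:
Path from root to Lambda: Mu -> Lambda
  ancestors of Lambda: {Mu, Lambda}
Path from root to Gamma: Mu -> Gamma
  ancestors of Gamma: {Mu, Gamma}
Common ancestors: {Mu}
Walk up from Gamma: Gamma (not in ancestors of Lambda), Mu (in ancestors of Lambda)
Deepest common ancestor (LCA) = Mu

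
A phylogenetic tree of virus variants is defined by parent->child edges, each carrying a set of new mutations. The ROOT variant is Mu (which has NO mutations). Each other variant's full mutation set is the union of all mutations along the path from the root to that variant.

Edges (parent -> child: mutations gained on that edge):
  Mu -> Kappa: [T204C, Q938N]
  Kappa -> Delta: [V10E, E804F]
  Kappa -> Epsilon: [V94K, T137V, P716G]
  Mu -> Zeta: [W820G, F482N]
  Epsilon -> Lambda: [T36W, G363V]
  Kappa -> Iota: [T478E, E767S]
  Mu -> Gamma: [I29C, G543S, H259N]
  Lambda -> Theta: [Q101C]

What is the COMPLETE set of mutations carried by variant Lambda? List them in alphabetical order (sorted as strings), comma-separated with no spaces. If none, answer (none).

At Mu: gained [] -> total []
At Kappa: gained ['T204C', 'Q938N'] -> total ['Q938N', 'T204C']
At Epsilon: gained ['V94K', 'T137V', 'P716G'] -> total ['P716G', 'Q938N', 'T137V', 'T204C', 'V94K']
At Lambda: gained ['T36W', 'G363V'] -> total ['G363V', 'P716G', 'Q938N', 'T137V', 'T204C', 'T36W', 'V94K']

Answer: G363V,P716G,Q938N,T137V,T204C,T36W,V94K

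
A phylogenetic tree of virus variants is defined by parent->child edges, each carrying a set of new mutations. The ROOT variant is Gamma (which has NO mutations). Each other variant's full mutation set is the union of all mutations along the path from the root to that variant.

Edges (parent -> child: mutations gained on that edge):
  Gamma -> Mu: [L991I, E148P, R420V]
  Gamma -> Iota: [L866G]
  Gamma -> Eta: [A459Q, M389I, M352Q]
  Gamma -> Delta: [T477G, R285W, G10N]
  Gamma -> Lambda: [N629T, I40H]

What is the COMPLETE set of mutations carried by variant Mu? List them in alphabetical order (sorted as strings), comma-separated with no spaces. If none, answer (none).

Answer: E148P,L991I,R420V

Derivation:
At Gamma: gained [] -> total []
At Mu: gained ['L991I', 'E148P', 'R420V'] -> total ['E148P', 'L991I', 'R420V']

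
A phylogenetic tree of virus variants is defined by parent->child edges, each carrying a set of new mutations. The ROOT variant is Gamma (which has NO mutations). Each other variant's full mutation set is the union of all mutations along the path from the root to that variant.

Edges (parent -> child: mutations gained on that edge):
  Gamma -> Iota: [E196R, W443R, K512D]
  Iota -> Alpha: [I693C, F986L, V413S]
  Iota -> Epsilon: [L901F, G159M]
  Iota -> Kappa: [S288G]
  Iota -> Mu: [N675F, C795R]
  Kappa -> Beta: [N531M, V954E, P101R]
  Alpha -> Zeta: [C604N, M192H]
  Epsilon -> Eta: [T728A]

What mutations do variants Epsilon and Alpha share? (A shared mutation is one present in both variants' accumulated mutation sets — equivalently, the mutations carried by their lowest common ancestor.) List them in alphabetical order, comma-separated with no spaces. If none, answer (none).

Accumulating mutations along path to Epsilon:
  At Gamma: gained [] -> total []
  At Iota: gained ['E196R', 'W443R', 'K512D'] -> total ['E196R', 'K512D', 'W443R']
  At Epsilon: gained ['L901F', 'G159M'] -> total ['E196R', 'G159M', 'K512D', 'L901F', 'W443R']
Mutations(Epsilon) = ['E196R', 'G159M', 'K512D', 'L901F', 'W443R']
Accumulating mutations along path to Alpha:
  At Gamma: gained [] -> total []
  At Iota: gained ['E196R', 'W443R', 'K512D'] -> total ['E196R', 'K512D', 'W443R']
  At Alpha: gained ['I693C', 'F986L', 'V413S'] -> total ['E196R', 'F986L', 'I693C', 'K512D', 'V413S', 'W443R']
Mutations(Alpha) = ['E196R', 'F986L', 'I693C', 'K512D', 'V413S', 'W443R']
Intersection: ['E196R', 'G159M', 'K512D', 'L901F', 'W443R'] ∩ ['E196R', 'F986L', 'I693C', 'K512D', 'V413S', 'W443R'] = ['E196R', 'K512D', 'W443R']

Answer: E196R,K512D,W443R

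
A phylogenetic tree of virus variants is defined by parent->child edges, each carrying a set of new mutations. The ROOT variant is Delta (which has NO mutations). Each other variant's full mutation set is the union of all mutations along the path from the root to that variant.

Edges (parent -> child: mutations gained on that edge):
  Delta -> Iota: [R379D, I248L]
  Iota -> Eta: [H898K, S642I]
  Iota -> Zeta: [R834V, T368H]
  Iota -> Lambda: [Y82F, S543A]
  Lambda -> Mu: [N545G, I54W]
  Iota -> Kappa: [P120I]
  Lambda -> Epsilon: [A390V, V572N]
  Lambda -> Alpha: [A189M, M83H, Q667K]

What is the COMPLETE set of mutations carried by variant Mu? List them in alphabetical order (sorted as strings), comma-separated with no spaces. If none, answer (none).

Answer: I248L,I54W,N545G,R379D,S543A,Y82F

Derivation:
At Delta: gained [] -> total []
At Iota: gained ['R379D', 'I248L'] -> total ['I248L', 'R379D']
At Lambda: gained ['Y82F', 'S543A'] -> total ['I248L', 'R379D', 'S543A', 'Y82F']
At Mu: gained ['N545G', 'I54W'] -> total ['I248L', 'I54W', 'N545G', 'R379D', 'S543A', 'Y82F']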